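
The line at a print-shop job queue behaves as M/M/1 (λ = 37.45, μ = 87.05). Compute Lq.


ρ = 37.45/87.05 = 0.4302
Lq = ρ²/(1−ρ) = 0.1851/0.5698 = 0.3248

Final: 0.3248


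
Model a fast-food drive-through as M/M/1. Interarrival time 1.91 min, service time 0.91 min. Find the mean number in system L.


λ = 60/1.91 = 31.4136 /hr
μ = 60/0.91 = 65.9341 /hr
ρ = λ/μ = 31.4136/65.9341 = 0.4764
L = ρ/(1−ρ) = 0.4764/0.5236 = 0.9100

Final: 0.9100


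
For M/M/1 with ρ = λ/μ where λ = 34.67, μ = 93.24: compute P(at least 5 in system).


ρ = 34.67/93.24 = 0.3718
P(N ≥ n) = ρ^n = 0.3718^5 = 0.007108

Final: 0.007108


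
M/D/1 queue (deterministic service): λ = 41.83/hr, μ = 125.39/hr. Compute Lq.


ρ = 41.83/125.39 = 0.3336
M/D/1: Lq = ρ²/(2(1−ρ)) = 0.1113/(2·0.6664) = 0.08350

Final: 0.08350


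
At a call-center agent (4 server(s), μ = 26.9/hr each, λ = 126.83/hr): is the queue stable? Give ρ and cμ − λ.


Total capacity cμ = 4·26.9 = 107.60/hr
ρ = λ/(cμ) = 126.83/107.60 = 1.1787
Stable ⇔ ρ < 1: NO
Spare capacity = cμ − λ = 107.60 − 126.83 = -19.23/hr

Final: ρ = 1.1787; unstable; margin = -19.23/hr


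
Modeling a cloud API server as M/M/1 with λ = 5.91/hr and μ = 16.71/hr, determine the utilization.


ρ = λ/μ = 5.91/16.71 = 0.3537

Final: 0.3537


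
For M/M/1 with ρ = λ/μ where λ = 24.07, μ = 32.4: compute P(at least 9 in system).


ρ = 24.07/32.4 = 0.7429
P(N ≥ n) = ρ^n = 0.7429^9 = 0.068925

Final: 0.068925


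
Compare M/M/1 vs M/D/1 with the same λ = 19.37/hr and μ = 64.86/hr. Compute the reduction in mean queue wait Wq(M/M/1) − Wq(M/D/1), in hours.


ρ = 19.37/64.86 = 0.2986
Wq(M/M/1) = ρ/(μ−λ) = 0.2986/45.49 = 0.006565 hr
Wq(M/D/1) = ρ/(2(μ−λ)) = 0.003283 hr
Savings = 0.006565 − 0.003283 = 0.003283 hr

Final: 0.003283 hr


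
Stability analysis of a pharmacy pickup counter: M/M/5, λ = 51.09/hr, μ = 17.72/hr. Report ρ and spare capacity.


Total capacity cμ = 5·17.72 = 88.60/hr
ρ = λ/(cμ) = 51.09/88.60 = 0.5766
Stable ⇔ ρ < 1: YES
Spare capacity = cμ − λ = 88.60 − 51.09 = 37.51/hr

Final: ρ = 0.5766; stable; margin = 37.51/hr


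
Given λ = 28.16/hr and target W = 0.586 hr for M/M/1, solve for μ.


W = 1/(μ−λ) ⇒ μ − λ = 1/W = 1/0.586 = 1.7065
μ = λ + 1/W = 28.16 + 1.7065 = 29.8665 per hr

Final: 29.8665 /hr


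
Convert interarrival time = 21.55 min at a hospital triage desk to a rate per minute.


λ = 1/(interarrival time) in consistent units.
1 minute = 1 min, so λ = 1/21.55 = 0.04640 per minute

Final: 0.04640 /min


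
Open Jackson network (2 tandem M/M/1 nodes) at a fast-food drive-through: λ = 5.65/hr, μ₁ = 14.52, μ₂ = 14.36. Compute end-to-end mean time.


Each node sees arrival rate λ = 5.65/hr (tandem ⇒ throughput preserved).
W₁ = 1/(μ₁−λ) = 1/(14.52−5.65) = 0.11274 hr
W₂ = 1/(μ₂−λ) = 1/(14.36−5.65) = 0.11481 hr
W_total = W₁ + W₂ = 0.11274 + 0.11481 = 0.22755 hr

Final: 0.22755 hr


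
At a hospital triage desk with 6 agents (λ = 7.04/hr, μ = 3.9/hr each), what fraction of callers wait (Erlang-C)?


a = λ/μ = 1.8051; ρ = a/6 = 0.3009
P₀ = 0.164323 (from M/M/c formula)
C(c,a) = [a^c/(c!(1−ρ))]·P₀ = [34.59779/(720·0.6991)]·0.164323
= 0.06873·0.164323 = 0.011294

Final: 0.011294


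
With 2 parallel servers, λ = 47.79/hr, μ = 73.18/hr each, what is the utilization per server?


ρ = λ/(cμ) = 47.79/(2·73.18) = 47.79/146.36 = 0.3265

Final: 0.3265


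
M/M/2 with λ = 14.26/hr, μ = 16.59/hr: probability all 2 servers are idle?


a = λ/μ = 14.26/16.59 = 0.8596; ρ = a/c = 0.4298
Σ_{k=0}^{1} a^k/k! (terms k=0..1) = 1.00000 + 0.85955 = 1.85955
Tail: a^2/(2!(1−ρ)) = 0.73883/(2·0.5702) = 0.64785
P₀ = 1/(1.85955 + 0.64785) = 1/2.50740 = 0.398820

Final: 0.398820


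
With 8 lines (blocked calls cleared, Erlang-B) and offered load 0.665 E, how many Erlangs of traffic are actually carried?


B(8,0.665) = 0.0000004878 (Erlang-B)
Carried load = a(1 − B) = 0.665·(1 − 0.0000004878) = 0.665·1.000000 = 0.6650 E

Final: 0.6650 Erlangs


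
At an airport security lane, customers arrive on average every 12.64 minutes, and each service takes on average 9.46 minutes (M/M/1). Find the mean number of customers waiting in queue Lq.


λ = 60/12.64 = 4.7468 /hr
μ = 60/9.46 = 6.3425 /hr
ρ = λ/μ = 4.7468/6.3425 = 0.7484
Lq = ρ²/(1−ρ) = 0.5601/0.2516 = 2.2264

Final: 2.2264


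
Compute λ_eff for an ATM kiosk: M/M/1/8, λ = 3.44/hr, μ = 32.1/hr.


ρ = 0.1072; P_K = (1−ρ)ρ^8/(1−ρ^9) = 0.00000001553
λ_eff = λ(1 − P_K) = 3.44·(1 − 0.00000001553) = 3.44·1.000000 = 3.4400 /hr

Final: 3.4400 /hr


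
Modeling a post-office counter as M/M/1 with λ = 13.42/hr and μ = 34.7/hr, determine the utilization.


ρ = λ/μ = 13.42/34.7 = 0.3867

Final: 0.3867


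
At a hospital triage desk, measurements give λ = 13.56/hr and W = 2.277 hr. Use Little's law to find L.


L = λW = 13.56·2.277 = 30.8761

Final: 30.8761


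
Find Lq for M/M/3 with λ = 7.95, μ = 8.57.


a = λ/μ = 0.9277; ρ = a/3 = 0.3092
P₀ = 0.392075
Lq = P₀·a^c·ρ / (c!·(1−ρ)²) = 0.392075·0.79829·0.3092/(6·0.47718)
= 0.03380

Final: 0.03380


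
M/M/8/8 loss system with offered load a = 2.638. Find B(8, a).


B(c,a) = (a^c/c!) / Σ_{k=0}^{c} a^k/k!
a^8/8! = 0.058167
Σ terms (k=0..8): 1.00000 + 2.63800 + 3.47952 + 3.05966 + 2.01785 + 1.06462 + 0.46808 + 0.17640 + 0.05817 = 13.962283
B = 0.058167/13.962283 = 0.004166

Final: 0.004166


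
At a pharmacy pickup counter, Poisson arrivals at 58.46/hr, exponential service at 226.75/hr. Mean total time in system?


W = 1/(μ−λ) = 1/(226.75 − 58.46) = 1/168.29 = 0.005942 hr

Final: 0.005942 hr


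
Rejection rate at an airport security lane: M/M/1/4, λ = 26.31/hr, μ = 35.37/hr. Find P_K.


ρ = λ/μ = 26.31/35.37 = 0.7439
P_K = (1−ρ)ρ^K/(1−ρ^(K+1)) = (0.2561·0.306156)/(1 − 0.227735)
= 0.078422/0.772265 = 0.101548

Final: 0.101548


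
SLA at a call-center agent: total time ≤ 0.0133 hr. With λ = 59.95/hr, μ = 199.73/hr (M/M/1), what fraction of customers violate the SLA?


W ~ Exponential(μ−λ) for M/M/1.
μ − λ = 199.73 − 59.95 = 139.7800
P(W > t) = e^{−(μ−λ)t} = e^{−1.8591} = 0.155817

Final: 0.155817


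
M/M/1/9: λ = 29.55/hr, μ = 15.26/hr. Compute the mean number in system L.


ρ = 29.55/15.26 = 1.9364
L = ρ[1 − (K+1)ρ^K + Kρ^(K+1)] / [(1−ρ)(1−ρ^(K+1))]
Numerator: 1.9364·(1 − 10·382.848160 + 9·741.360625) = 5508.700971
Denominator: (-0.9364)·(-740.360625) = 693.299694
L = 5508.700971/693.299694 = 7.9456

Final: 7.9456


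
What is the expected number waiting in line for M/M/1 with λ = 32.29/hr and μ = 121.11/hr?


ρ = 32.29/121.11 = 0.2666
Lq = ρ²/(1−ρ) = 0.07108/0.7334 = 0.09693

Final: 0.09693


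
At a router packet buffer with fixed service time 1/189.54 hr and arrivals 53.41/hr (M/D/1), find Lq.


ρ = 53.41/189.54 = 0.2818
M/D/1: Lq = ρ²/(2(1−ρ)) = 0.07940/(2·0.7182) = 0.05528

Final: 0.05528


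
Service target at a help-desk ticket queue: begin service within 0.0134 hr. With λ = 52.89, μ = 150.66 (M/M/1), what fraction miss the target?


ρ = 52.89/150.66 = 0.3511
P(Wq > t) = ρ·e^{−(μ−λ)t} = 0.3511·e^{−1.3101}
= 0.3511·0.269788 = 0.094711

Final: 0.094711


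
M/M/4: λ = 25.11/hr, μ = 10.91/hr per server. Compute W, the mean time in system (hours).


a = 2.3016; ρ = 0.5754; P₀ = 0.093148
Lq = P₀·a^c·ρ/(c!(1−ρ)²) = 0.34756
Wq = Lq/λ = 0.34756/25.11 = 0.01384 hr
W = Wq + 1/μ = 0.01384 + 0.09166 = 0.10550 hr

Final: 0.10550 hr


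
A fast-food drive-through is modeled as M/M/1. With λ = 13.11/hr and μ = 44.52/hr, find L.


ρ = λ/μ = 13.11/44.52 = 0.2945
L = ρ/(1−ρ) = 0.2945/(1 − 0.2945) = 0.2945/0.7055 = 0.4174

Final: 0.4174


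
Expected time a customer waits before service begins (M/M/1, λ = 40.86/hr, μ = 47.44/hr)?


ρ = 40.86/47.44 = 0.8613
Wq = ρ/(μ−λ) = 0.8613/(47.44 − 40.86) = 0.8613/6.58 = 0.1309 hr

Final: 0.1309 hr


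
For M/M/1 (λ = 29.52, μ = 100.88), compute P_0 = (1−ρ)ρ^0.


ρ = 29.52/100.88 = 0.2926
P_n = (1−ρ)·ρ^n = (1 − 0.2926)·0.2926^0 = 0.7074·1.000000 = 0.707375

Final: 0.707375


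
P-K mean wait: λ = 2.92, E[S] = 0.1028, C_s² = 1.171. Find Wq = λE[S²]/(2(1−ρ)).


ρ = λ·E[S] = 2.92·0.1028 = 0.3002
E[S²] = E[S]²(1+C_s²) = 0.1028²·(1+1.171) = 0.022943
Wq = λ·E[S²]/(2(1−ρ)) = 2.92·0.022943/(2·0.6998) = 0.04786 hr

Final: 0.04786 hr


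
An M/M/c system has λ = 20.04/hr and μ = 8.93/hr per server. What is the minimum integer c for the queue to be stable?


Stability requires cμ > λ ⇔ c > λ/μ.
λ/μ = 20.04/8.93 = 2.2441
Minimum integer c = ⌊2.2441⌋ + 1 = 3
Check: 3·8.93 = 26.79 > 20.04, while 2·8.93 = 17.86 ≤ 20.04

Final: 3 servers


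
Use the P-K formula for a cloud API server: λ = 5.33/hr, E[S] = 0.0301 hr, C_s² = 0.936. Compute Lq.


ρ = λ·E[S] = 5.33·0.0301 = 0.1604
Lq = ρ²(1+C_s²)/(2(1−ρ)) = 0.02574·(1+0.936)/(2·0.8396)
= 0.02574·1.9360/1.6791 = 0.02968

Final: 0.02968


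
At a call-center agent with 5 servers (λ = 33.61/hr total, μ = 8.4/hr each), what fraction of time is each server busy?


ρ = λ/(cμ) = 33.61/(5·8.4) = 33.61/42.00 = 0.8002

Final: 0.8002


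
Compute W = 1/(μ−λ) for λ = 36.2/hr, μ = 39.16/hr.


W = 1/(μ−λ) = 1/(39.16 − 36.2) = 1/2.96 = 0.3378 hr

Final: 0.3378 hr


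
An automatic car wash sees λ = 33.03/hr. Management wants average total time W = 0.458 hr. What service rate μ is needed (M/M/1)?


W = 1/(μ−λ) ⇒ μ − λ = 1/W = 1/0.458 = 2.1834
μ = λ + 1/W = 33.03 + 2.1834 = 35.2134 per hr

Final: 35.2134 /hr


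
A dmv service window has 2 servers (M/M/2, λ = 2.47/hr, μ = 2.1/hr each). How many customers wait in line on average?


a = λ/μ = 1.1762; ρ = a/2 = 0.5881
P₀ = 0.259370
Lq = P₀·a^c·ρ / (c!·(1−ρ)²) = 0.259370·1.38342·0.5881/(2·0.16967)
= 0.62187

Final: 0.62187


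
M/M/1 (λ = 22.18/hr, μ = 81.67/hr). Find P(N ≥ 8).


ρ = 22.18/81.67 = 0.2716
P(N ≥ n) = ρ^n = 0.2716^8 = 0.00002959

Final: 0.00002959


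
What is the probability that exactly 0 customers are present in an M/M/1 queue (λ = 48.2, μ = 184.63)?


ρ = 48.2/184.63 = 0.2611
P_n = (1−ρ)·ρ^n = (1 − 0.2611)·0.2611^0 = 0.7389·1.000000 = 0.738937

Final: 0.738937


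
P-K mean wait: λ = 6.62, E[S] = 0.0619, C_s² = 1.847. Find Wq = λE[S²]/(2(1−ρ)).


ρ = λ·E[S] = 6.62·0.0619 = 0.4098
E[S²] = E[S]²(1+C_s²) = 0.0619²·(1+1.847) = 0.010909
Wq = λ·E[S²]/(2(1−ρ)) = 6.62·0.010909/(2·0.5902) = 0.06118 hr

Final: 0.06118 hr


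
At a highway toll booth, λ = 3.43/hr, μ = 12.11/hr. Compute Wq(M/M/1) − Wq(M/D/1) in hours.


ρ = 3.43/12.11 = 0.2832
Wq(M/M/1) = ρ/(μ−λ) = 0.2832/8.68 = 0.03263 hr
Wq(M/D/1) = ρ/(2(μ−λ)) = 0.01632 hr
Savings = 0.03263 − 0.01632 = 0.01632 hr

Final: 0.01632 hr


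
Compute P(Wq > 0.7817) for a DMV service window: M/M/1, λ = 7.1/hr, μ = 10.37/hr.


ρ = 7.1/10.37 = 0.6847
P(Wq > t) = ρ·e^{−(μ−λ)t} = 0.6847·e^{−2.5562}
= 0.6847·0.077602 = 0.053132

Final: 0.053132


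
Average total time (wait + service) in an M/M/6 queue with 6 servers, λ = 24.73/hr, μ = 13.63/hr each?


a = 1.8144; ρ = 0.3024; P₀ = 0.162806
Lq = P₀·a^c·ρ/(c!(1−ρ)²) = 0.005013
Wq = Lq/λ = 0.005013/24.73 = 0.0002027 hr
W = Wq + 1/μ = 0.0002027 + 0.07337 = 0.07357 hr

Final: 0.07357 hr


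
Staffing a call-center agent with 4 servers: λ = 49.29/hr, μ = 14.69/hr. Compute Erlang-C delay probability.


a = λ/μ = 3.3553; ρ = a/4 = 0.8388
P₀ = 0.020387 (from M/M/c formula)
C(c,a) = [a^c/(c!(1−ρ))]·P₀ = [126.75004/(24·0.1612)]·0.020387
= 32.76941·0.020387 = 0.668084

Final: 0.668084


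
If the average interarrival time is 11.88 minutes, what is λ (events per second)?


λ = 1/(interarrival time) in consistent units.
1 second = 0.0166667 min, so λ = 0.0166667/11.88 = 0.001403 per second

Final: 0.001403 /sec


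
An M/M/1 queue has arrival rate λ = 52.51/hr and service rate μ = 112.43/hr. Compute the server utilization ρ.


ρ = λ/μ = 52.51/112.43 = 0.4670

Final: 0.4670


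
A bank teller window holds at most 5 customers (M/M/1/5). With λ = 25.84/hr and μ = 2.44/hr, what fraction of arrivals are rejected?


ρ = λ/μ = 25.84/2.44 = 10.5902
P_K = (1−ρ)ρ^K/(1−ρ^(K+1)) = (-9.5902·133202.818669)/(1 − 1410639.686237)
= -1277436.867568/-1410638.686237 = 0.905573

Final: 0.905573


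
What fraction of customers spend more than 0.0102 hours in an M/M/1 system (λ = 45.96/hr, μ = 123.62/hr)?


W ~ Exponential(μ−λ) for M/M/1.
μ − λ = 123.62 − 45.96 = 77.6600
P(W > t) = e^{−(μ−λ)t} = e^{−0.7921} = 0.452878

Final: 0.452878


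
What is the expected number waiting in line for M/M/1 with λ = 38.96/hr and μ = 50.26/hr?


ρ = 38.96/50.26 = 0.7752
Lq = ρ²/(1−ρ) = 0.6009/0.2248 = 2.6726

Final: 2.6726


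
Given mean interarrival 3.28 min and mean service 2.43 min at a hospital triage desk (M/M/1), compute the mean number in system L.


λ = 60/3.28 = 18.2927 /hr
μ = 60/2.43 = 24.6914 /hr
ρ = λ/μ = 18.2927/24.6914 = 0.7409
L = ρ/(1−ρ) = 0.7409/0.2591 = 2.8588

Final: 2.8588


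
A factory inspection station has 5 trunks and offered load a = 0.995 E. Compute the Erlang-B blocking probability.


B(c,a) = (a^c/c!) / Σ_{k=0}^{c} a^k/k!
a^5/5! = 0.008127
Σ terms (k=0..5): 1.00000 + 0.99500 + 0.49501 + 0.16418 + 0.04084 + 0.008127 = 2.703158
B = 0.008127/2.703158 = 0.003007

Final: 0.003007


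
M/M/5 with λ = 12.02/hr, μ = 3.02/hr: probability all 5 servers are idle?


a = λ/μ = 12.02/3.02 = 3.9801; ρ = a/c = 0.7960
Σ_{k=0}^{4} a^k/k! (terms k=0..4) = 1.00000 + 3.98013 + 7.92073 + 10.50851 + 10.45632 = 33.86569
Tail: a^5/(5!(1−ρ)) = 998.82091/(120·0.2040) = 40.80681
P₀ = 1/(33.86569 + 40.80681) = 1/74.67250 = 0.013392

Final: 0.013392


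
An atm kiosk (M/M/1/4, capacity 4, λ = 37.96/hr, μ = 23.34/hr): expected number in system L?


ρ = 37.96/23.34 = 1.6264
L = ρ[1 − (K+1)ρ^K + Kρ^(K+1)] / [(1−ρ)(1−ρ^(K+1))]
Numerator: 1.6264·(1 − 5·6.996831 + 4·11.379594) = 18.759166
Denominator: (-0.6264)·(-10.379594) = 6.501699
L = 18.759166/6.501699 = 2.8853

Final: 2.8853


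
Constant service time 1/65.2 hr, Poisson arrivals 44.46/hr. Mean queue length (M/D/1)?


ρ = 44.46/65.2 = 0.6819
M/D/1: Lq = ρ²/(2(1−ρ)) = 0.4650/(2·0.3181) = 0.73089

Final: 0.73089


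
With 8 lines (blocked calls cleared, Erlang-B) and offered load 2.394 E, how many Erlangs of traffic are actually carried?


B(8,2.394) = 0.002444 (Erlang-B)
Carried load = a(1 − B) = 2.394·(1 − 0.002444) = 2.394·0.997556 = 2.3881 E

Final: 2.3881 Erlangs


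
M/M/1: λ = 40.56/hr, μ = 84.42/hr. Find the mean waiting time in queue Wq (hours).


ρ = 40.56/84.42 = 0.4805
Wq = ρ/(μ−λ) = 0.4805/(84.42 − 40.56) = 0.4805/43.86 = 0.01095 hr

Final: 0.01095 hr


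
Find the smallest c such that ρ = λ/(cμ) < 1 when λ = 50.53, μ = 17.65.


Stability requires cμ > λ ⇔ c > λ/μ.
λ/μ = 50.53/17.65 = 2.8629
Minimum integer c = ⌊2.8629⌋ + 1 = 3
Check: 3·17.65 = 52.95 > 50.53, while 2·17.65 = 35.30 ≤ 50.53

Final: 3 servers


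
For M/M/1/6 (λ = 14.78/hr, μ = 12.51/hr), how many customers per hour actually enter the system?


ρ = 1.1815; P_K = (1−ρ)ρ^6/(1−ρ^7) = 0.222985
λ_eff = λ(1 − P_K) = 14.78·(1 − 0.222985) = 14.78·0.777015 = 11.4843 /hr

Final: 11.4843 /hr


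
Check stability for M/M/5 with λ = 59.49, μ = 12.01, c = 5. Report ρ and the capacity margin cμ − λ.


Total capacity cμ = 5·12.01 = 60.05/hr
ρ = λ/(cμ) = 59.49/60.05 = 0.9907
Stable ⇔ ρ < 1: YES
Spare capacity = cμ − λ = 60.05 − 59.49 = 0.56/hr

Final: ρ = 0.9907; stable; margin = 0.56/hr


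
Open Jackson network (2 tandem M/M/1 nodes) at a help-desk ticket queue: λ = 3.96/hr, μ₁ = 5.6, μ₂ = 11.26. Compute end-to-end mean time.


Each node sees arrival rate λ = 3.96/hr (tandem ⇒ throughput preserved).
W₁ = 1/(μ₁−λ) = 1/(5.6−3.96) = 0.60976 hr
W₂ = 1/(μ₂−λ) = 1/(11.26−3.96) = 0.13699 hr
W_total = W₁ + W₂ = 0.60976 + 0.13699 = 0.74674 hr

Final: 0.74674 hr


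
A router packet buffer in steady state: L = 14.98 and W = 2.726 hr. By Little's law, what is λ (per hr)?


λ = L/W = 14.98/2.726 = 5.4952 /hr

Final: 5.4952 /hr


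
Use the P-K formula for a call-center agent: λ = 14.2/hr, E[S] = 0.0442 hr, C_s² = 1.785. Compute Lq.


ρ = λ·E[S] = 14.2·0.0442 = 0.6276
Lq = ρ²(1+C_s²)/(2(1−ρ)) = 0.3939·(1+1.785)/(2·0.3724)
= 0.3939·2.7850/0.7447 = 1.47317

Final: 1.47317


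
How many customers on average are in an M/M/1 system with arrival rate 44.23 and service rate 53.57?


ρ = λ/μ = 44.23/53.57 = 0.8256
L = ρ/(1−ρ) = 0.8256/(1 − 0.8256) = 0.8256/0.1744 = 4.7355

Final: 4.7355


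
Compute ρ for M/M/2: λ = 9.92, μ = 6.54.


ρ = λ/(cμ) = 9.92/(2·6.54) = 9.92/13.08 = 0.7584

Final: 0.7584


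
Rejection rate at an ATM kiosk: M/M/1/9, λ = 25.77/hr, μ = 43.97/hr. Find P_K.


ρ = λ/μ = 25.77/43.97 = 0.5861
P_K = (1−ρ)ρ^K/(1−ρ^(K+1)) = (0.4139·0.008159)/(1 − 0.004782)
= 0.003377/0.995218 = 0.003393

Final: 0.003393


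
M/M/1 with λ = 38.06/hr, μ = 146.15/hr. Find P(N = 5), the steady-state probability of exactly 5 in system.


ρ = 38.06/146.15 = 0.2604
P_n = (1−ρ)·ρ^n = (1 − 0.2604)·0.2604^5 = 0.7396·0.001198 = 0.0008858

Final: 0.0008858


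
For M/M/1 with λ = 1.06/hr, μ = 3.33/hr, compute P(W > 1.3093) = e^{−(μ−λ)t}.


W ~ Exponential(μ−λ) for M/M/1.
μ − λ = 3.33 − 1.06 = 2.2700
P(W > t) = e^{−(μ−λ)t} = e^{−2.9721} = 0.051195

Final: 0.051195


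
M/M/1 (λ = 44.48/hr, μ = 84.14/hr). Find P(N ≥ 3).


ρ = 44.48/84.14 = 0.5286
P(N ≥ n) = ρ^n = 0.5286^3 = 0.147736

Final: 0.147736


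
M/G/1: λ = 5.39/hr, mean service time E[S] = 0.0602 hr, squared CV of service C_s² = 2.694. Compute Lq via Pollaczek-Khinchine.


ρ = λ·E[S] = 5.39·0.0602 = 0.3245
Lq = ρ²(1+C_s²)/(2(1−ρ)) = 0.1053·(1+2.694)/(2·0.6755)
= 0.1053·3.6940/1.3510 = 0.28787

Final: 0.28787


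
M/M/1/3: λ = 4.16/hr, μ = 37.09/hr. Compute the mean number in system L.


ρ = 4.16/37.09 = 0.1122
L = ρ[1 − (K+1)ρ^K + Kρ^(K+1)] / [(1−ρ)(1−ρ^(K+1))]
Numerator: 0.1122·(1 − 4·0.001411 + 3·0.0001583) = 0.111580
Denominator: (0.8878)·(0.999842) = 0.887700
L = 0.111580/0.887700 = 0.1257

Final: 0.1257


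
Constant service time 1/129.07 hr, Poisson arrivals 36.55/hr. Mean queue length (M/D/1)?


ρ = 36.55/129.07 = 0.2832
M/D/1: Lq = ρ²/(2(1−ρ)) = 0.08019/(2·0.7168) = 0.05594

Final: 0.05594


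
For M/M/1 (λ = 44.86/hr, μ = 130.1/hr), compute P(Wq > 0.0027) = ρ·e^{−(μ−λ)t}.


ρ = 44.86/130.1 = 0.3448
P(Wq > t) = ρ·e^{−(μ−λ)t} = 0.3448·e^{−0.2301}
= 0.3448·0.794416 = 0.273924

Final: 0.273924


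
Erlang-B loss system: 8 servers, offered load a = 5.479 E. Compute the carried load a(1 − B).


B(8,5.479) = 0.093804 (Erlang-B)
Carried load = a(1 − B) = 5.479·(1 − 0.093804) = 5.479·0.906196 = 4.9651 E

Final: 4.9651 Erlangs


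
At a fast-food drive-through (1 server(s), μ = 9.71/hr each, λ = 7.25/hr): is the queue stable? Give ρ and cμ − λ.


Total capacity cμ = 1·9.71 = 9.71/hr
ρ = λ/(cμ) = 7.25/9.71 = 0.7467
Stable ⇔ ρ < 1: YES
Spare capacity = cμ − λ = 9.71 − 7.25 = 2.46/hr

Final: ρ = 0.7467; stable; margin = 2.46/hr


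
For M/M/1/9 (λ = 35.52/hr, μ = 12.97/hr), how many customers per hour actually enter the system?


ρ = 2.7386; P_K = (1−ρ)ρ^9/(1−ρ^10) = 0.634880
λ_eff = λ(1 − P_K) = 35.52·(1 − 0.634880) = 35.52·0.365120 = 12.9690 /hr

Final: 12.9690 /hr


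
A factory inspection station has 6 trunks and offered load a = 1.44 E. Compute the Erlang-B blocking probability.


B(c,a) = (a^c/c!) / Σ_{k=0}^{c} a^k/k!
a^6/6! = 0.012383
Σ terms (k=0..6): 1.00000 + 1.44000 + 1.03680 + 0.49766 + 0.17916 + 0.05160 + 0.01238 = 4.217604
B = 0.012383/4.217604 = 0.002936

Final: 0.002936


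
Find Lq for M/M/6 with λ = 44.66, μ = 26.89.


a = λ/μ = 1.6608; ρ = a/6 = 0.2768
P₀ = 0.189889
Lq = P₀·a^c·ρ / (c!·(1−ρ)²) = 0.189889·20.98783·0.2768/(720·0.52301)
= 0.002930

Final: 0.002930


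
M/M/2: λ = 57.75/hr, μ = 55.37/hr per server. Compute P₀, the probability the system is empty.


a = λ/μ = 57.75/55.37 = 1.0430; ρ = a/c = 0.5215
Σ_{k=0}^{1} a^k/k! (terms k=0..1) = 1.00000 + 1.04298 = 2.04298
Tail: a^2/(2!(1−ρ)) = 1.08781/(2·0.4785) = 1.13667
P₀ = 1/(2.04298 + 1.13667) = 1/3.17966 = 0.314499

Final: 0.314499


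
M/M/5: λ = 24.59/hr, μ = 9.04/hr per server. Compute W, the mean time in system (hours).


a = 2.7201; ρ = 0.5440; P₀ = 0.063384
Lq = P₀·a^c·ρ/(c!(1−ρ)²) = 0.20582
Wq = Lq/λ = 0.20582/24.59 = 0.008370 hr
W = Wq + 1/μ = 0.008370 + 0.11062 = 0.11899 hr

Final: 0.11899 hr


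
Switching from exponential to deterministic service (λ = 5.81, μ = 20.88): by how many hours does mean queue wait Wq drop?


ρ = 5.81/20.88 = 0.2783
Wq(M/M/1) = ρ/(μ−λ) = 0.2783/15.07 = 0.01846 hr
Wq(M/D/1) = ρ/(2(μ−λ)) = 0.009232 hr
Savings = 0.01846 − 0.009232 = 0.009232 hr

Final: 0.009232 hr


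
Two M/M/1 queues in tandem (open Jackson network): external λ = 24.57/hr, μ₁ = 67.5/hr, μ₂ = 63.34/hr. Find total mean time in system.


Each node sees arrival rate λ = 24.57/hr (tandem ⇒ throughput preserved).
W₁ = 1/(μ₁−λ) = 1/(67.5−24.57) = 0.02329 hr
W₂ = 1/(μ₂−λ) = 1/(63.34−24.57) = 0.02579 hr
W_total = W₁ + W₂ = 0.02329 + 0.02579 = 0.04909 hr

Final: 0.04909 hr


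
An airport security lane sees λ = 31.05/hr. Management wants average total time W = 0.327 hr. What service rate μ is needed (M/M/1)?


W = 1/(μ−λ) ⇒ μ − λ = 1/W = 1/0.327 = 3.0581
μ = λ + 1/W = 31.05 + 3.0581 = 34.1081 per hr

Final: 34.1081 /hr


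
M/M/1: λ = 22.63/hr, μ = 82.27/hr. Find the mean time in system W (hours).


W = 1/(μ−λ) = 1/(82.27 − 22.63) = 1/59.64 = 0.01677 hr

Final: 0.01677 hr


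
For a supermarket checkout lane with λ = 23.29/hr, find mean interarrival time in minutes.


Mean interarrival time = 1/λ = 1/23.29 hour = 0.04294 hour
In minutes: 0.04294 × 60 = 2.5762 min

Final: 2.5762 min


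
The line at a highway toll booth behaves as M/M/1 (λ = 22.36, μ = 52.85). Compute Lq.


ρ = 22.36/52.85 = 0.4231
Lq = ρ²/(1−ρ) = 0.1790/0.5769 = 0.3103

Final: 0.3103


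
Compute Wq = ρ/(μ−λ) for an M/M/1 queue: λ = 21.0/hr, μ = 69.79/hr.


ρ = 21.0/69.79 = 0.3009
Wq = ρ/(μ−λ) = 0.3009/(69.79 − 21.0) = 0.3009/48.79 = 0.006167 hr

Final: 0.006167 hr


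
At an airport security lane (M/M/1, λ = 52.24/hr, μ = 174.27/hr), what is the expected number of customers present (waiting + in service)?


ρ = λ/μ = 52.24/174.27 = 0.2998
L = ρ/(1−ρ) = 0.2998/(1 − 0.2998) = 0.2998/0.7002 = 0.4281

Final: 0.4281


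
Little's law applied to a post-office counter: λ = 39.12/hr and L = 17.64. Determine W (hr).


W = L/λ = 17.64/39.12 = 0.4509 hr

Final: 0.4509 hr


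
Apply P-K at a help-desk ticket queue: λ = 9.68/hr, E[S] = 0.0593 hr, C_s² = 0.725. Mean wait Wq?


ρ = λ·E[S] = 9.68·0.0593 = 0.5740
E[S²] = E[S]²(1+C_s²) = 0.0593²·(1+0.725) = 0.006066
Wq = λ·E[S²]/(2(1−ρ)) = 9.68·0.006066/(2·0.4260) = 0.06892 hr

Final: 0.06892 hr


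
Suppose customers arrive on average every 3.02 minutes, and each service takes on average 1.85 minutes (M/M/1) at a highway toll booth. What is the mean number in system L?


λ = 60/3.02 = 19.8675 /hr
μ = 60/1.85 = 32.4324 /hr
ρ = λ/μ = 19.8675/32.4324 = 0.6126
L = ρ/(1−ρ) = 0.6126/0.3874 = 1.5812

Final: 1.5812


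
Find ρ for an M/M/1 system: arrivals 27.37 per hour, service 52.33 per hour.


ρ = λ/μ = 27.37/52.33 = 0.5230

Final: 0.5230


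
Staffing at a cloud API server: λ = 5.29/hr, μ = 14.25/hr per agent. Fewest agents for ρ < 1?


Stability requires cμ > λ ⇔ c > λ/μ.
λ/μ = 5.29/14.25 = 0.3712
Minimum integer c = ⌊0.3712⌋ + 1 = 1
Check: 1·14.25 = 14.25 > 5.29, while 0·14.25 = 0.00 ≤ 5.29

Final: 1 servers


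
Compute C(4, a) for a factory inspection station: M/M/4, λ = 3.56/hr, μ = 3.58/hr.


a = λ/μ = 0.9944; ρ = a/4 = 0.2486
P₀ = 0.369419 (from M/M/c formula)
C(c,a) = [a^c/(c!(1−ρ))]·P₀ = [0.97784/(24·0.7514)]·0.369419
= 0.05422·0.369419 = 0.020031

Final: 0.020031


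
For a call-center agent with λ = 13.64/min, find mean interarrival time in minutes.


Mean interarrival time = 1/λ = 1/13.64 minute = 0.07331 minute
In minutes: 0.07331 × 1 = 0.07331 min

Final: 0.07331 min


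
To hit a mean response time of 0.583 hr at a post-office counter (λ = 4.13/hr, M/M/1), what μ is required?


W = 1/(μ−λ) ⇒ μ − λ = 1/W = 1/0.583 = 1.7153
μ = λ + 1/W = 4.13 + 1.7153 = 5.8453 per hr

Final: 5.8453 /hr


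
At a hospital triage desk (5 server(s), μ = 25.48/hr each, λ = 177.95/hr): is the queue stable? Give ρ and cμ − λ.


Total capacity cμ = 5·25.48 = 127.40/hr
ρ = λ/(cμ) = 177.95/127.40 = 1.3968
Stable ⇔ ρ < 1: NO
Spare capacity = cμ − λ = 127.40 − 177.95 = -50.55/hr

Final: ρ = 1.3968; unstable; margin = -50.55/hr


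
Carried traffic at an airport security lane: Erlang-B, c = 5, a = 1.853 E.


B(5,1.853) = 0.028881 (Erlang-B)
Carried load = a(1 − B) = 1.853·(1 − 0.028881) = 1.853·0.971119 = 1.7995 E

Final: 1.7995 Erlangs


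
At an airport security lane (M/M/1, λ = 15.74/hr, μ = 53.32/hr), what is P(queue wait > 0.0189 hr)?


ρ = 15.74/53.32 = 0.2952
P(Wq > t) = ρ·e^{−(μ−λ)t} = 0.2952·e^{−0.7103}
= 0.2952·0.491515 = 0.145095

Final: 0.145095


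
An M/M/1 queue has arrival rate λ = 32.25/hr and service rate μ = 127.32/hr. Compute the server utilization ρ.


ρ = λ/μ = 32.25/127.32 = 0.2533

Final: 0.2533


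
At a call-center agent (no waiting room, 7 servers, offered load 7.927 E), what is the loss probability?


B(c,a) = (a^c/c!) / Σ_{k=0}^{c} a^k/k!
a^7/7! = 390.239720
Σ terms (k=0..7): 1.00000 + 7.92700 + 31.41866 + 83.01858 + 164.52208 + 260.83331 + 344.60427 + 390.23972 = 1283.563622
B = 390.239720/1283.563622 = 0.304028

Final: 0.304028


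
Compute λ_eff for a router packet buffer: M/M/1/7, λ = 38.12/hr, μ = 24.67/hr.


ρ = 1.5452; P_K = (1−ρ)ρ^7/(1−ρ^8) = 0.364035
λ_eff = λ(1 − P_K) = 38.12·(1 − 0.364035) = 38.12·0.635965 = 24.2430 /hr

Final: 24.2430 /hr


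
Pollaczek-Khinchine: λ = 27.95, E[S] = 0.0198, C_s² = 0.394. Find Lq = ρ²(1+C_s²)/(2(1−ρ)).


ρ = λ·E[S] = 27.95·0.0198 = 0.5534
Lq = ρ²(1+C_s²)/(2(1−ρ)) = 0.3063·(1+0.394)/(2·0.4466)
= 0.3063·1.3940/0.8932 = 0.47799

Final: 0.47799


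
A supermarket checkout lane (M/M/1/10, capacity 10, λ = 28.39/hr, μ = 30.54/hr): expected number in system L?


ρ = 28.39/30.54 = 0.9296
L = ρ[1 − (K+1)ρ^K + Kρ^(K+1)] / [(1−ρ)(1−ρ^(K+1))]
Numerator: 0.9296·(1 − 11·0.481907 + 10·0.447981) = 0.166243
Denominator: (0.07040)·(0.552019) = 0.038862
L = 0.166243/0.038862 = 4.2778

Final: 4.2778


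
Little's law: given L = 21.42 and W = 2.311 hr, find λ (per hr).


λ = L/W = 21.42/2.311 = 9.2687 /hr

Final: 9.2687 /hr


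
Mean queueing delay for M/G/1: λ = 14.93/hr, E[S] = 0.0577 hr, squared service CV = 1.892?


ρ = λ·E[S] = 14.93·0.0577 = 0.8615
E[S²] = E[S]²(1+C_s²) = 0.0577²·(1+1.892) = 0.009628
Wq = λ·E[S²]/(2(1−ρ)) = 14.93·0.009628/(2·0.1385) = 0.51881 hr

Final: 0.51881 hr


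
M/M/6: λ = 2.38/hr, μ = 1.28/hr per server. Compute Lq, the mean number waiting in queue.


a = λ/μ = 1.8594; ρ = a/6 = 0.3099
P₀ = 0.155622
Lq = P₀·a^c·ρ / (c!·(1−ρ)²) = 0.155622·41.32396·0.3099/(720·0.47624)
= 0.005812

Final: 0.005812


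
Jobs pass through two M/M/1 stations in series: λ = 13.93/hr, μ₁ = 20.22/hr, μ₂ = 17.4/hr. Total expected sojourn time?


Each node sees arrival rate λ = 13.93/hr (tandem ⇒ throughput preserved).
W₁ = 1/(μ₁−λ) = 1/(20.22−13.93) = 0.15898 hr
W₂ = 1/(μ₂−λ) = 1/(17.4−13.93) = 0.28818 hr
W_total = W₁ + W₂ = 0.15898 + 0.28818 = 0.44717 hr

Final: 0.44717 hr


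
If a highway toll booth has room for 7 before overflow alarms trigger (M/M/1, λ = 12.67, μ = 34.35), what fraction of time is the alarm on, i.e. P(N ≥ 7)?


ρ = 12.67/34.35 = 0.3689
P(N ≥ n) = ρ^n = 0.3689^7 = 0.0009289

Final: 0.0009289


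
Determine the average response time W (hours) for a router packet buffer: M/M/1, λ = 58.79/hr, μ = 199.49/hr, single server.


W = 1/(μ−λ) = 1/(199.49 − 58.79) = 1/140.70 = 0.007107 hr

Final: 0.007107 hr


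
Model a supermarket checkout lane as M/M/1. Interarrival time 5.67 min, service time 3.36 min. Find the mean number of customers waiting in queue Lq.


λ = 60/5.67 = 10.5820 /hr
μ = 60/3.36 = 17.8571 /hr
ρ = λ/μ = 10.5820/17.8571 = 0.5926
Lq = ρ²/(1−ρ) = 0.3512/0.4074 = 0.8620

Final: 0.8620


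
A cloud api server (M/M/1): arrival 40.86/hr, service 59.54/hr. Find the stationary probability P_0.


ρ = 40.86/59.54 = 0.6863
P_n = (1−ρ)·ρ^n = (1 − 0.6863)·0.6863^0 = 0.3137·1.000000 = 0.313739

Final: 0.313739


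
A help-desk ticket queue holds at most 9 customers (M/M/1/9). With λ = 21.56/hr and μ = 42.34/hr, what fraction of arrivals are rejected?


ρ = λ/μ = 21.56/42.34 = 0.5092
P_K = (1−ρ)ρ^K/(1−ρ^(K+1)) = (0.4908·0.002302)/(1 − 0.001172)
= 0.001130/0.998828 = 0.001131

Final: 0.001131


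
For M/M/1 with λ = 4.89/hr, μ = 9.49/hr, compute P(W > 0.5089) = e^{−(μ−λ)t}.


W ~ Exponential(μ−λ) for M/M/1.
μ − λ = 9.49 − 4.89 = 4.6000
P(W > t) = e^{−(μ−λ)t} = e^{−2.3409} = 0.096237

Final: 0.096237


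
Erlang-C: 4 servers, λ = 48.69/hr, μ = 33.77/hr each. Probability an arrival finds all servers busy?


a = λ/μ = 1.4418; ρ = a/4 = 0.3605
P₀ = 0.234614 (from M/M/c formula)
C(c,a) = [a^c/(c!(1−ρ))]·P₀ = [4.32150/(24·0.6395)]·0.234614
= 0.28155·0.234614 = 0.066055

Final: 0.066055


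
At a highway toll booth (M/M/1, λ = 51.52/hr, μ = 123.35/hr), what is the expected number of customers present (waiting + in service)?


ρ = λ/μ = 51.52/123.35 = 0.4177
L = ρ/(1−ρ) = 0.4177/(1 − 0.4177) = 0.4177/0.5823 = 0.7172

Final: 0.7172


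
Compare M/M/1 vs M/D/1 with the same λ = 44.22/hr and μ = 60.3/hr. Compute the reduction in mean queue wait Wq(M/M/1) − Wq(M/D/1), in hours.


ρ = 44.22/60.3 = 0.7333
Wq(M/M/1) = ρ/(μ−λ) = 0.7333/16.08 = 0.04561 hr
Wq(M/D/1) = ρ/(2(μ−λ)) = 0.02280 hr
Savings = 0.04561 − 0.02280 = 0.02280 hr

Final: 0.02280 hr


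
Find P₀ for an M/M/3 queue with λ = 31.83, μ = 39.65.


a = λ/μ = 31.83/39.65 = 0.8028; ρ = a/c = 0.2676
Σ_{k=0}^{2} a^k/k! (terms k=0..2) = 1.00000 + 0.80277 + 0.32222 = 2.12500
Tail: a^3/(3!(1−ρ)) = 0.51735/(6·0.7324) = 0.11773
P₀ = 1/(2.12500 + 0.11773) = 1/2.24272 = 0.445886

Final: 0.445886


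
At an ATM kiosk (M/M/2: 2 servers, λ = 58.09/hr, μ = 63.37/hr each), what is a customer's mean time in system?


a = 0.9167; ρ = 0.4583; P₀ = 0.371422
Lq = P₀·a^c·ρ/(c!(1−ρ)²) = 0.24379
Wq = Lq/λ = 0.24379/58.09 = 0.004197 hr
W = Wq + 1/μ = 0.004197 + 0.01578 = 0.01998 hr

Final: 0.01998 hr


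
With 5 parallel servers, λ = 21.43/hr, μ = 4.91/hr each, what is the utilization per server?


ρ = λ/(cμ) = 21.43/(5·4.91) = 21.43/24.55 = 0.8729

Final: 0.8729


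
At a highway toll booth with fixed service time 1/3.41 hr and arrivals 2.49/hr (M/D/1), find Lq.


ρ = 2.49/3.41 = 0.7302
M/D/1: Lq = ρ²/(2(1−ρ)) = 0.5332/(2·0.2698) = 0.98816

Final: 0.98816


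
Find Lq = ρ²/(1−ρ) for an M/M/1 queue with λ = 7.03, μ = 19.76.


ρ = 7.03/19.76 = 0.3558
Lq = ρ²/(1−ρ) = 0.1266/0.6442 = 0.1965

Final: 0.1965


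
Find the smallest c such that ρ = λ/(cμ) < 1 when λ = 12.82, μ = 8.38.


Stability requires cμ > λ ⇔ c > λ/μ.
λ/μ = 12.82/8.38 = 1.5298
Minimum integer c = ⌊1.5298⌋ + 1 = 2
Check: 2·8.38 = 16.76 > 12.82, while 1·8.38 = 8.38 ≤ 12.82

Final: 2 servers


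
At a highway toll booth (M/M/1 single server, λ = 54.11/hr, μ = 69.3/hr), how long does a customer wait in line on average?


ρ = 54.11/69.3 = 0.7808
Wq = ρ/(μ−λ) = 0.7808/(69.3 − 54.11) = 0.7808/15.19 = 0.05140 hr

Final: 0.05140 hr


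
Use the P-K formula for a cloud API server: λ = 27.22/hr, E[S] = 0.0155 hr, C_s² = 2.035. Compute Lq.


ρ = λ·E[S] = 27.22·0.0155 = 0.4219
Lq = ρ²(1+C_s²)/(2(1−ρ)) = 0.1780·(1+2.035)/(2·0.5781)
= 0.1780·3.0350/1.1562 = 0.46728

Final: 0.46728


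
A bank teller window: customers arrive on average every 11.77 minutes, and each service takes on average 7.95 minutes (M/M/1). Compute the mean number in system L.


λ = 60/11.77 = 5.0977 /hr
μ = 60/7.95 = 7.5472 /hr
ρ = λ/μ = 5.0977/7.5472 = 0.6754
L = ρ/(1−ρ) = 0.6754/0.3246 = 2.0812

Final: 2.0812


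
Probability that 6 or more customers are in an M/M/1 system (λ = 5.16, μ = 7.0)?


ρ = 5.16/7.0 = 0.7371
P(N ≥ n) = ρ^n = 0.7371^6 = 0.160439

Final: 0.160439


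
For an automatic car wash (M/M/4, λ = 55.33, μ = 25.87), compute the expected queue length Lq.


a = λ/μ = 2.1388; ρ = a/4 = 0.5347
P₀ = 0.111979
Lq = P₀·a^c·ρ / (c!·(1−ρ)²) = 0.111979·20.92459·0.5347/(24·0.21651)
= 0.24111

Final: 0.24111


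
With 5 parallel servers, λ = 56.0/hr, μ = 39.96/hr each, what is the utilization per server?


ρ = λ/(cμ) = 56.0/(5·39.96) = 56.0/199.80 = 0.2803

Final: 0.2803


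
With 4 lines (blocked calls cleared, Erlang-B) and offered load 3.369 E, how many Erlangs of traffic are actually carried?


B(4,3.369) = 0.246397 (Erlang-B)
Carried load = a(1 − B) = 3.369·(1 − 0.246397) = 3.369·0.753603 = 2.5389 E

Final: 2.5389 Erlangs


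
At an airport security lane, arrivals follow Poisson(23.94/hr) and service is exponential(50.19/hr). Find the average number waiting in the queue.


ρ = 23.94/50.19 = 0.4770
Lq = ρ²/(1−ρ) = 0.2275/0.5230 = 0.4350

Final: 0.4350


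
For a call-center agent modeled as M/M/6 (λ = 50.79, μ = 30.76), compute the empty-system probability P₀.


a = λ/μ = 50.79/30.76 = 1.6512; ρ = a/c = 0.2752
Σ_{k=0}^{5} a^k/k! (terms k=0..5) = 1.00000 + 1.65117 + 1.36318 + 0.75028 + 0.30971 + 0.10228 = 5.17662
Tail: a^6/(6!(1−ρ)) = 20.26522/(720·0.7248) = 0.03883
P₀ = 1/(5.17662 + 0.03883) = 1/5.21545 = 0.191738

Final: 0.191738


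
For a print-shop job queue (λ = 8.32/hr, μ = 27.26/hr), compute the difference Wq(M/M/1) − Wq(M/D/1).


ρ = 8.32/27.26 = 0.3052
Wq(M/M/1) = ρ/(μ−λ) = 0.3052/18.94 = 0.01611 hr
Wq(M/D/1) = ρ/(2(μ−λ)) = 0.008057 hr
Savings = 0.01611 − 0.008057 = 0.008057 hr

Final: 0.008057 hr


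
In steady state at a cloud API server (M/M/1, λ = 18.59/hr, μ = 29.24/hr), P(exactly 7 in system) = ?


ρ = 18.59/29.24 = 0.6358
P_n = (1−ρ)·ρ^n = (1 − 0.6358)·0.6358^7 = 0.3642·0.041987 = 0.015293

Final: 0.015293


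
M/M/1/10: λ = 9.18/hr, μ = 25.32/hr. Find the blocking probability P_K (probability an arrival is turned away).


ρ = λ/μ = 9.18/25.32 = 0.3626
P_K = (1−ρ)ρ^K/(1−ρ^(K+1)) = (0.6374·0.00003925)/(1 − 0.00001423)
= 0.00002502/0.999986 = 0.00002502

Final: 0.00002502


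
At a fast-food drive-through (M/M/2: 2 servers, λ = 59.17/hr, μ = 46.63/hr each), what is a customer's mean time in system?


a = 1.2689; ρ = 0.6345; P₀ = 0.223644
Lq = P₀·a^c·ρ/(c!(1−ρ)²) = 0.85495
Wq = Lq/λ = 0.85495/59.17 = 0.01445 hr
W = Wq + 1/μ = 0.01445 + 0.02145 = 0.03589 hr

Final: 0.03589 hr


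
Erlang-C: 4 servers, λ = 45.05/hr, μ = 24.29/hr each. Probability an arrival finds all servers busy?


a = λ/μ = 1.8547; ρ = a/4 = 0.4637
P₀ = 0.152507 (from M/M/c formula)
C(c,a) = [a^c/(c!(1−ρ))]·P₀ = [11.83230/(24·0.5363)]·0.152507
= 0.91923·0.152507 = 0.140189

Final: 0.140189


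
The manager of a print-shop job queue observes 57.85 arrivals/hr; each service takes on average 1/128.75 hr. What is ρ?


ρ = λ/μ = 57.85/128.75 = 0.4493

Final: 0.4493


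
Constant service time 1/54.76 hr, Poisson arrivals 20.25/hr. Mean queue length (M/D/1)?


ρ = 20.25/54.76 = 0.3698
M/D/1: Lq = ρ²/(2(1−ρ)) = 0.1367/(2·0.6302) = 0.10850

Final: 0.10850


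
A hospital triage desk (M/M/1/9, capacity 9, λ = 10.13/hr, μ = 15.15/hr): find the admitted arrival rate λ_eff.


ρ = 0.6686; P_K = (1−ρ)ρ^9/(1−ρ^10) = 0.009013
λ_eff = λ(1 − P_K) = 10.13·(1 − 0.009013) = 10.13·0.990987 = 10.0387 /hr

Final: 10.0387 /hr


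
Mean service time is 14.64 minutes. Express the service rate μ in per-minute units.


μ = 1/(service time) in consistent units.
1 minute = 1 min, so μ = 1/14.64 = 0.06831 per minute

Final: 0.06831 /min


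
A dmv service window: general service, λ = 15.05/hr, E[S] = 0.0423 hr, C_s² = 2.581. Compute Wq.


ρ = λ·E[S] = 15.05·0.0423 = 0.6366
E[S²] = E[S]²(1+C_s²) = 0.0423²·(1+2.581) = 0.006407
Wq = λ·E[S²]/(2(1−ρ)) = 15.05·0.006407/(2·0.3634) = 0.13269 hr

Final: 0.13269 hr


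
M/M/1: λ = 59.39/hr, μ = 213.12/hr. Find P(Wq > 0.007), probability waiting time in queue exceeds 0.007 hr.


ρ = 59.39/213.12 = 0.2787
P(Wq > t) = ρ·e^{−(μ−λ)t} = 0.2787·e^{−1.0761}
= 0.2787·0.340919 = 0.095004

Final: 0.095004


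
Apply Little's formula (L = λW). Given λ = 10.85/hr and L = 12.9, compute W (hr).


W = L/λ = 12.9/10.85 = 1.1889 hr

Final: 1.1889 hr


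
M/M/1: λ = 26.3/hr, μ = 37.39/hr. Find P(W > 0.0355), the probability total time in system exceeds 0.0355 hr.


W ~ Exponential(μ−λ) for M/M/1.
μ − λ = 37.39 − 26.3 = 11.0900
P(W > t) = e^{−(μ−λ)t} = e^{−0.3937} = 0.674560

Final: 0.674560


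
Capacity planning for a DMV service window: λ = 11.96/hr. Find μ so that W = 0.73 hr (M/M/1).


W = 1/(μ−λ) ⇒ μ − λ = 1/W = 1/0.73 = 1.3699
μ = λ + 1/W = 11.96 + 1.3699 = 13.3299 per hr

Final: 13.3299 /hr


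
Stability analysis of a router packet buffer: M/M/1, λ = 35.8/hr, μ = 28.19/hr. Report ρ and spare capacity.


Total capacity cμ = 1·28.19 = 28.19/hr
ρ = λ/(cμ) = 35.8/28.19 = 1.2700
Stable ⇔ ρ < 1: NO
Spare capacity = cμ − λ = 28.19 − 35.8 = -7.61/hr

Final: ρ = 1.2700; unstable; margin = -7.61/hr


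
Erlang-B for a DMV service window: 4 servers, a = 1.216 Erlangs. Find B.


B(c,a) = (a^c/c!) / Σ_{k=0}^{c} a^k/k!
a^4/4! = 0.091101
Σ terms (k=0..4): 1.00000 + 1.21600 + 0.73933 + 0.29967 + 0.09110 = 3.346103
B = 0.091101/3.346103 = 0.027226

Final: 0.027226


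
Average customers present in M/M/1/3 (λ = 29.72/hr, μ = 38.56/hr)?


ρ = 29.72/38.56 = 0.7707
L = ρ[1 − (K+1)ρ^K + Kρ^(K+1)] / [(1−ρ)(1−ρ^(K+1))]
Numerator: 0.7707·(1 − 4·0.457863 + 3·0.352896) = 0.175143
Denominator: (0.2293)·(0.647104) = 0.148351
L = 0.175143/0.148351 = 1.1806

Final: 1.1806


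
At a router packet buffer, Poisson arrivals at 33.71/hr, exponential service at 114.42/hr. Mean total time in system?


W = 1/(μ−λ) = 1/(114.42 − 33.71) = 1/80.71 = 0.01239 hr

Final: 0.01239 hr


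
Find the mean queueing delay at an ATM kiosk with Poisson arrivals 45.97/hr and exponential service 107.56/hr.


ρ = 45.97/107.56 = 0.4274
Wq = ρ/(μ−λ) = 0.4274/(107.56 − 45.97) = 0.4274/61.59 = 0.006939 hr

Final: 0.006939 hr
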